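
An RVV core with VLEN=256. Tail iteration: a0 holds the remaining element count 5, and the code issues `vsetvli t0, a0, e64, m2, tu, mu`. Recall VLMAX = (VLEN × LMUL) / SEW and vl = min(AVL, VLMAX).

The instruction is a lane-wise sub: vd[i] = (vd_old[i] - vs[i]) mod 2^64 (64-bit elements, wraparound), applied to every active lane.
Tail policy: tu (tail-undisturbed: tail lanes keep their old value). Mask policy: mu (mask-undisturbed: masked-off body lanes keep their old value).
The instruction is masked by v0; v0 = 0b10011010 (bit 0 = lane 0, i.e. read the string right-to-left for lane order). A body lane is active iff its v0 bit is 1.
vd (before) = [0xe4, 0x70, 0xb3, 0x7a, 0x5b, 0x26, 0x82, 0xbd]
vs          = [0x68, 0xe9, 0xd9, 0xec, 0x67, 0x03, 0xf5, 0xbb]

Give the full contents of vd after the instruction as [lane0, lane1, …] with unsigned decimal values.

vd = [228, 18446744073709551495, 179, 18446744073709551502, 18446744073709551604, 38, 130, 189]

lanes per group: 256·2/64 = 8
AVL=5 ≤ VLMAX=8, so vl = 5
vd[0] mask-off/keep -> 0xe4
vd[1] sub(0x70,0xe9) -> 0xffffffffffffff87
vd[2] mask-off/keep -> 0xb3
vd[3] sub(0x7a,0xec) -> 0xffffffffffffff8e
vd[4] sub(0x5b,0x67) -> 0xfffffffffffffff4
vd[5] tail/keep -> 0x26
vd[6] tail/keep -> 0x82
vd[7] tail/keep -> 0xbd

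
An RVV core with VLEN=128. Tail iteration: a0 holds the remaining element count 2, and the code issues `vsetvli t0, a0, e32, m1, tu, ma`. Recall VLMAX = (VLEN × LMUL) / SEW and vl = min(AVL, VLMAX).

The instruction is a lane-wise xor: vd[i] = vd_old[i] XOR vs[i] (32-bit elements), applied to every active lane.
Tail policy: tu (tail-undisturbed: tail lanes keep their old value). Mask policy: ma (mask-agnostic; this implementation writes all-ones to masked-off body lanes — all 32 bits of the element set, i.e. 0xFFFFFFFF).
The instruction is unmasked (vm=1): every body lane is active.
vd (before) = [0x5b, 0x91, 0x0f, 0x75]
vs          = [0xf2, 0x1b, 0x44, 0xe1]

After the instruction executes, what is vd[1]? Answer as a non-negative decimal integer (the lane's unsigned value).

vd[1] = 138

VLMAX = (128 × 1) / 32 = 4 lanes
vl = min(AVL, VLMAX) = min(2, 4) = 2
  i=0: xor(0x5b,0xf2) → 169
  i=1: xor(0x91,0x1b) → 138
  i=2: tail/keep → 15
  i=3: tail/keep → 117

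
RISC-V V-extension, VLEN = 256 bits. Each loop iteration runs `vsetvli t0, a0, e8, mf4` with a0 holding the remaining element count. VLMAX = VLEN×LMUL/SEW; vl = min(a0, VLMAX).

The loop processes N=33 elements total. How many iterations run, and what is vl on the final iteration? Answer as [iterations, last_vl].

VLMAX = VLEN×LMUL/SEW = 256×1/4/8 = 8
N=33: ⌈33/8⌉ = 5 iters; last vl = 33 − 4×8 = 1

[iterations, last_vl] = [5, 1]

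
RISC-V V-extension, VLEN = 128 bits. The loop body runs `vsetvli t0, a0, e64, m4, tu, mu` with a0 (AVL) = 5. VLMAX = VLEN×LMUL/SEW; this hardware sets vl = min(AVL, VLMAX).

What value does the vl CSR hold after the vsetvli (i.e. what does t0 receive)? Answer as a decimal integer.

VLMAX = (128 × 4) / 64 = 8 lanes
AVL=5 ≤ VLMAX=8, so vl = 5

vl = 5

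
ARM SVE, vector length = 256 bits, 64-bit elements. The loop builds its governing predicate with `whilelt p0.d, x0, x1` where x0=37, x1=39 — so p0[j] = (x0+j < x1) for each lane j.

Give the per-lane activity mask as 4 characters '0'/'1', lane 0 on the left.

lane count: 256 div 64 = 4
active while 37+j < 39, i.e. j ∈ [0,2) capped at 4 ⇒ 2
bits (lane 0 leftmost): 1100

predicate = 1100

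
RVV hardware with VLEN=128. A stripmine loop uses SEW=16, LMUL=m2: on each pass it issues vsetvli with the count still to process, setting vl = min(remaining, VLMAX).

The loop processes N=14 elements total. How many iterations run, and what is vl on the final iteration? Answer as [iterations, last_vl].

[iterations, last_vl] = [1, 14]

VLMAX = VLEN×LMUL/SEW = 128×2/16 = 16
iterations = ceil(14/16) = 1; final-pass vl = 14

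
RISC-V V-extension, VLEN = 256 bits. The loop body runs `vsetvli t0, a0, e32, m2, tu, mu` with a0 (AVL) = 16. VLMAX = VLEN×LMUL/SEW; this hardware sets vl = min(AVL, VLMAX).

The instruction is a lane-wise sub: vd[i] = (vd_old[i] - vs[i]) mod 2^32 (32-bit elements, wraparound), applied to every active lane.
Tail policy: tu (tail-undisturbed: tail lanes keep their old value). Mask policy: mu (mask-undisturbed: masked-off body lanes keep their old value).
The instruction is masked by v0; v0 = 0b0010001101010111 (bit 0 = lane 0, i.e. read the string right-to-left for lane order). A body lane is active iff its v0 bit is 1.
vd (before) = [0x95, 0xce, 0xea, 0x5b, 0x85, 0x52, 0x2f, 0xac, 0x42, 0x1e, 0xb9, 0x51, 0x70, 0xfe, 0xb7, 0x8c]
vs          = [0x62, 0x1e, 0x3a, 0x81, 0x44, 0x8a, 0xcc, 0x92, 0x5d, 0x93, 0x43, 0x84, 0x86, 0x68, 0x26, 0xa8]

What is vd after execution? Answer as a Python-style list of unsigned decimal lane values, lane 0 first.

lanes per group: 256·2/32 = 16
vl ← min(16, 16) = 16
[0] sub(0x95,0x62) = 0x33
[1] sub(0xce,0x1e) = 0xb0
[2] sub(0xea,0x3a) = 0xb0
[3] mask-off/keep = 0x5b
[4] sub(0x85,0x44) = 0x41
[5] mask-off/keep = 0x52
[6] sub(0x2f,0xcc) = 0xffffff63
[7] mask-off/keep = 0xac
[8] sub(0x42,0x5d) = 0xffffffe5
[9] sub(0x1e,0x93) = 0xffffff8b
[10] mask-off/keep = 0xb9
[11] mask-off/keep = 0x51
[12] mask-off/keep = 0x70
[13] sub(0xfe,0x68) = 0x96
[14] mask-off/keep = 0xb7
[15] mask-off/keep = 0x8c

vd = [51, 176, 176, 91, 65, 82, 4294967139, 172, 4294967269, 4294967179, 185, 81, 112, 150, 183, 140]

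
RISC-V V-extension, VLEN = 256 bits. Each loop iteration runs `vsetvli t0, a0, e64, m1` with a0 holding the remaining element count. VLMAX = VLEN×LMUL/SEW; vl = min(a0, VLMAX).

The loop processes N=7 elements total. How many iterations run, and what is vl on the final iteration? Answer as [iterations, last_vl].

[iterations, last_vl] = [2, 3]

VLMAX = VLEN×LMUL/SEW = 256×1/64 = 4
iterations = ceil(7/4) = 2; final-pass vl = 3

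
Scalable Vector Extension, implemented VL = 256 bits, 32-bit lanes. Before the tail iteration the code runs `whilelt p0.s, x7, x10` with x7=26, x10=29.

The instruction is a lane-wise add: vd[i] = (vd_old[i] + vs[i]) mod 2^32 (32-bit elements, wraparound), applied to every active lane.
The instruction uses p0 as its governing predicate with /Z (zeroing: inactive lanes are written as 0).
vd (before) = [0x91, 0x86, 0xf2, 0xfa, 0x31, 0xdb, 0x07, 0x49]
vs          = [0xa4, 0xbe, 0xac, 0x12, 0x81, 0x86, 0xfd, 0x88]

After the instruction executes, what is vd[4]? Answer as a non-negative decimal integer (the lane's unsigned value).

vd[4] = 0

lane count: 256 div 32 = 8
active while 26+j < 29, i.e. j ∈ [0,3) capped at 8 ⇒ 3
[0] add(0x91,0xa4) = 0x135
[1] add(0x86,0xbe) = 0x144
[2] add(0xf2,0xac) = 0x19e
[3] tail/zero = 0x00
[4] tail/zero = 0x00
[5] tail/zero = 0x00
[6] tail/zero = 0x00
[7] tail/zero = 0x00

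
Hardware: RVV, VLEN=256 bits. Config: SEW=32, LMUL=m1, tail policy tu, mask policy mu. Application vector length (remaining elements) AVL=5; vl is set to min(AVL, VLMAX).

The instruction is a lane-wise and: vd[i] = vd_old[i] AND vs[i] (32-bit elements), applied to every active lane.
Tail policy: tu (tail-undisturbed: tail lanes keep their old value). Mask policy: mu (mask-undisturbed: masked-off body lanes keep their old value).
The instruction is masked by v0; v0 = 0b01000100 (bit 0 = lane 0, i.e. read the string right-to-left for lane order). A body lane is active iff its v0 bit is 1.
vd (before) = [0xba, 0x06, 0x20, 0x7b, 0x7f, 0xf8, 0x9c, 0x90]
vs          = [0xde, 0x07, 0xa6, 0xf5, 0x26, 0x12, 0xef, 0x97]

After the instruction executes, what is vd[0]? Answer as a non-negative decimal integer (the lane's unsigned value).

vd[0] = 186

VLMAX = (256 × 1) / 32 = 8 lanes
vl ← min(5, 8) = 5
vd[0] mask-off/keep -> 0xba
vd[1] mask-off/keep -> 0x06
vd[2] and(0x20,0xa6) -> 0x20
vd[3] mask-off/keep -> 0x7b
vd[4] mask-off/keep -> 0x7f
vd[5] tail/keep -> 0xf8
vd[6] tail/keep -> 0x9c
vd[7] tail/keep -> 0x90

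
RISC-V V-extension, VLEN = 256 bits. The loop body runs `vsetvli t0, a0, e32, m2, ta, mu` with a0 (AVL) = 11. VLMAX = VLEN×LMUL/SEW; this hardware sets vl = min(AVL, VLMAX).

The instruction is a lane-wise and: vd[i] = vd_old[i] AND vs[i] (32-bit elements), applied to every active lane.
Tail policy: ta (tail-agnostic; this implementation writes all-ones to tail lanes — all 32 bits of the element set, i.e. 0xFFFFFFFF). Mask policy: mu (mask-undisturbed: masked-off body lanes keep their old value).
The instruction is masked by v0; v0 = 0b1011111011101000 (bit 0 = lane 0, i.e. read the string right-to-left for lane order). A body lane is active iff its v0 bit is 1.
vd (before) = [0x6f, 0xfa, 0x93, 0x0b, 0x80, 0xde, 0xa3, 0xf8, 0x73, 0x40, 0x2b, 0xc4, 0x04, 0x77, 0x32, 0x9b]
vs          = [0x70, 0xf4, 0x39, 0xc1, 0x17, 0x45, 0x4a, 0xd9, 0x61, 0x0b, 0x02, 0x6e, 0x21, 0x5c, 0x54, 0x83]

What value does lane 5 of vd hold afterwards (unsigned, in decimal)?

VLMAX = (256 × 2) / 32 = 16 lanes
vl = min(AVL, VLMAX) = min(11, 16) = 11
  i=0: mask-off/keep → 111
  i=1: mask-off/keep → 250
  i=2: mask-off/keep → 147
  i=3: and(0x0b,0xc1) → 1
  i=4: mask-off/keep → 128
  i=5: and(0xde,0x45) → 68
  i=6: and(0xa3,0x4a) → 2
  i=7: and(0xf8,0xd9) → 216
  i=8: mask-off/keep → 115
  i=9: and(0x40,0x0b) → 0
  i=10: and(0x2b,0x02) → 2
  i=11: tail/ones → 4294967295
  i=12: tail/ones → 4294967295
  i=13: tail/ones → 4294967295
  i=14: tail/ones → 4294967295
  i=15: tail/ones → 4294967295

vd[5] = 68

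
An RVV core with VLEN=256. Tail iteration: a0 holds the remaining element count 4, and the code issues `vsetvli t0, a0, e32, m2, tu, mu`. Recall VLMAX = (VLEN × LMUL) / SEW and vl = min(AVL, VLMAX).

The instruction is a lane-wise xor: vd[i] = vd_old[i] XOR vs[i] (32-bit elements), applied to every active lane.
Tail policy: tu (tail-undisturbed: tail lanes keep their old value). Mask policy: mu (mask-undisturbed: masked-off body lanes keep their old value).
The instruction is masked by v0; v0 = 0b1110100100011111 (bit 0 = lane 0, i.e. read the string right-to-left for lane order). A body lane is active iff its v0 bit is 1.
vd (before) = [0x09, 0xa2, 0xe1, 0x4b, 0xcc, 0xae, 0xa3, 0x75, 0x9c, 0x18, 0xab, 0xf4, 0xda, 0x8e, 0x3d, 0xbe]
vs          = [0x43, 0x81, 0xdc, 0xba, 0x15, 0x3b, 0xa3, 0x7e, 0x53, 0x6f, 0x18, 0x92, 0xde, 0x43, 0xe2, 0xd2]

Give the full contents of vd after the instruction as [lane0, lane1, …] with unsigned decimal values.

vd = [74, 35, 61, 241, 204, 174, 163, 117, 156, 24, 171, 244, 218, 142, 61, 190]

VLMAX = (256 × 2) / 32 = 16 lanes
AVL=4 ≤ VLMAX=16, so vl = 4
lane  0: xor(0x09,0x43) ⇒ 0x4a
lane  1: xor(0xa2,0x81) ⇒ 0x23
lane  2: xor(0xe1,0xdc) ⇒ 0x3d
lane  3: xor(0x4b,0xba) ⇒ 0xf1
lane  4: tail/keep ⇒ 0xcc
lane  5: tail/keep ⇒ 0xae
lane  6: tail/keep ⇒ 0xa3
lane  7: tail/keep ⇒ 0x75
lane  8: tail/keep ⇒ 0x9c
lane  9: tail/keep ⇒ 0x18
lane 10: tail/keep ⇒ 0xab
lane 11: tail/keep ⇒ 0xf4
lane 12: tail/keep ⇒ 0xda
lane 13: tail/keep ⇒ 0x8e
lane 14: tail/keep ⇒ 0x3d
lane 15: tail/keep ⇒ 0xbe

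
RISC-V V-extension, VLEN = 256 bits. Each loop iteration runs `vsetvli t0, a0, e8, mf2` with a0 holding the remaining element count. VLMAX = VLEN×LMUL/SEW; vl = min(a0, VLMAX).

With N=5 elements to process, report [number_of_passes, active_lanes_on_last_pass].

VLMAX = (256 × 1/2) / 8 = 16 lanes
N=5: ⌈5/16⌉ = 1 iters; last vl = 5 − 0×16 = 5

[iterations, last_vl] = [1, 5]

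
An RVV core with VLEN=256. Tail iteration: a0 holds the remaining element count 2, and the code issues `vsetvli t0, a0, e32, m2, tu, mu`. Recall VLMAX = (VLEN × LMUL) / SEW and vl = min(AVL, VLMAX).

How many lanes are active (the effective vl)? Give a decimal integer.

vl = 2

lanes per group: 256·2/32 = 16
vl = min(AVL, VLMAX) = min(2, 16) = 2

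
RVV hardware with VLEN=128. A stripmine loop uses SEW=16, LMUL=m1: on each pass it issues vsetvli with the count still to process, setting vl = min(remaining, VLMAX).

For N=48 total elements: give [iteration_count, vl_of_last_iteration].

lanes per group: 128·1/16 = 8
48 elements at 8/iter → 6 passes, remainder 8 on the last

[iterations, last_vl] = [6, 8]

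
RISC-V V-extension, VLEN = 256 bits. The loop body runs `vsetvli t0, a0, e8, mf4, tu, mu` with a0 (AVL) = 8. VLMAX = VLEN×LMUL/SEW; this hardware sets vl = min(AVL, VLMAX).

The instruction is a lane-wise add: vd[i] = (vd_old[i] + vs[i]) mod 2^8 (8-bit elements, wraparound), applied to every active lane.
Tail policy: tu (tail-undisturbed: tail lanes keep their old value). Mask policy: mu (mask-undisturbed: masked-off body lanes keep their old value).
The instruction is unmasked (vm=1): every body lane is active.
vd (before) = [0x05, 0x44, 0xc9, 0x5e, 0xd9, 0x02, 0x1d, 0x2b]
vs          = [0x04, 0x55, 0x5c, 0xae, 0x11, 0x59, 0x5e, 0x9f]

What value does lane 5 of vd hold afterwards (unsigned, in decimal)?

vd[5] = 91

lanes per group: 256·1/4/8 = 8
vl ← min(8, 8) = 8
[0] add(0x05,0x04) = 0x09
[1] add(0x44,0x55) = 0x99
[2] add(0xc9,0x5c) = 0x25
[3] add(0x5e,0xae) = 0x0c
[4] add(0xd9,0x11) = 0xea
[5] add(0x02,0x59) = 0x5b
[6] add(0x1d,0x5e) = 0x7b
[7] add(0x2b,0x9f) = 0xca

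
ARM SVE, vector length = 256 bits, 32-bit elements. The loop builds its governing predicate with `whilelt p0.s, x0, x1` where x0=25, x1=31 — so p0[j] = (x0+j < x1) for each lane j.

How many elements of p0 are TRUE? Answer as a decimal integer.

register lanes = 256/32 = 8
p0[j] = (25+j < 31); true for j=0..5 → 6 lanes set

vl = 6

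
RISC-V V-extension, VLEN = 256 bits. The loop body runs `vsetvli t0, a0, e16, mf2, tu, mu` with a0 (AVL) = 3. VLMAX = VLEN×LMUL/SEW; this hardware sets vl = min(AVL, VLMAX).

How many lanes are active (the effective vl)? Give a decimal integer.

VLMAX = VLEN×LMUL/SEW = 256×1/2/16 = 8
vl = min(AVL, VLMAX) = min(3, 8) = 3

vl = 3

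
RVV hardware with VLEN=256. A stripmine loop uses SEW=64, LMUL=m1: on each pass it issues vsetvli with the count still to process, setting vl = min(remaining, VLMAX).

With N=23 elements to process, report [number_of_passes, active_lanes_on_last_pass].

lanes per group: 256·1/64 = 4
N=23: ⌈23/4⌉ = 6 iters; last vl = 23 − 5×4 = 3

[iterations, last_vl] = [6, 3]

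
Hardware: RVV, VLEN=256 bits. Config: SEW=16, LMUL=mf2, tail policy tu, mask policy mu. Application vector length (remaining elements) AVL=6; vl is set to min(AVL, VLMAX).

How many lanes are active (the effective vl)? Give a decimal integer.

lanes per group: 256·1/2/16 = 8
AVL=6 ≤ VLMAX=8, so vl = 6

vl = 6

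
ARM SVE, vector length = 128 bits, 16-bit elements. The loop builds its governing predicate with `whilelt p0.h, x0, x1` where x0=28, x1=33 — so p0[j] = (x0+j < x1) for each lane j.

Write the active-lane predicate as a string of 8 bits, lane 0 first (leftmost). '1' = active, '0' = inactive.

predicate = 11111000

128-bit reg / 16-bit elem → 8 lanes
p0[j] = (28+j < 33); true for j=0..4 → 5 lanes set
bits (lane 0 leftmost): 11111000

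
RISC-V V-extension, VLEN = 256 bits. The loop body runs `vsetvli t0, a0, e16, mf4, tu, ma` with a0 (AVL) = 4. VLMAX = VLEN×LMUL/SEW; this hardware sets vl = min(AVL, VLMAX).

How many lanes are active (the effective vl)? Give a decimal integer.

vl = 4

VLMAX = (256 × 1/4) / 16 = 4 lanes
vl = min(AVL, VLMAX) = min(4, 4) = 4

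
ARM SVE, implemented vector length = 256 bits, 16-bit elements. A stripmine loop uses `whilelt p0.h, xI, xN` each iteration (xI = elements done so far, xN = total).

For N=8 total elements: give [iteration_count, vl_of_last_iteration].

lane count: 256 div 16 = 16
8 elements at 16/iter → 1 passes, remainder 8 on the last

[iterations, last_vl] = [1, 8]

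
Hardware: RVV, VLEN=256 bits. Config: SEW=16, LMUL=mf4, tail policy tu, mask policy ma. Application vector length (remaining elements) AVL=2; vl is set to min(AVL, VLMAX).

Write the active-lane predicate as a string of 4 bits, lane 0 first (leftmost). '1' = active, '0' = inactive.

predicate = 1100

VLMAX = VLEN×LMUL/SEW = 256×1/4/16 = 4
vl = min(AVL, VLMAX) = min(2, 4) = 2
bits (lane 0 leftmost): 1100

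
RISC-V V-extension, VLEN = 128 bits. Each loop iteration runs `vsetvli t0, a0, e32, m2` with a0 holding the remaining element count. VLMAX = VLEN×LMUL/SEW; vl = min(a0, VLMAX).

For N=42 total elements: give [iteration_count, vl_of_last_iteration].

[iterations, last_vl] = [6, 2]

VLMAX = VLEN×LMUL/SEW = 128×2/32 = 8
N=42: ⌈42/8⌉ = 6 iters; last vl = 42 − 5×8 = 2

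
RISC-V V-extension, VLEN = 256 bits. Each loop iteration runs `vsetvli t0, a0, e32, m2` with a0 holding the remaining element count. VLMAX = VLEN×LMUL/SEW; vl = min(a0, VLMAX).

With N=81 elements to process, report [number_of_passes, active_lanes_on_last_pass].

[iterations, last_vl] = [6, 1]

VLMAX = (256 × 2) / 32 = 16 lanes
N=81: ⌈81/16⌉ = 6 iters; last vl = 81 − 5×16 = 1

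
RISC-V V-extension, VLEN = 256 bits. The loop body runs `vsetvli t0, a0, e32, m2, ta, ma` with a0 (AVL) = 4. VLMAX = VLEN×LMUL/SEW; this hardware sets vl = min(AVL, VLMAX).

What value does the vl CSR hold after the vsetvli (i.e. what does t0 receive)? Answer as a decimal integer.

vl = 4

VLMAX = (256 × 2) / 32 = 16 lanes
vl ← min(4, 16) = 4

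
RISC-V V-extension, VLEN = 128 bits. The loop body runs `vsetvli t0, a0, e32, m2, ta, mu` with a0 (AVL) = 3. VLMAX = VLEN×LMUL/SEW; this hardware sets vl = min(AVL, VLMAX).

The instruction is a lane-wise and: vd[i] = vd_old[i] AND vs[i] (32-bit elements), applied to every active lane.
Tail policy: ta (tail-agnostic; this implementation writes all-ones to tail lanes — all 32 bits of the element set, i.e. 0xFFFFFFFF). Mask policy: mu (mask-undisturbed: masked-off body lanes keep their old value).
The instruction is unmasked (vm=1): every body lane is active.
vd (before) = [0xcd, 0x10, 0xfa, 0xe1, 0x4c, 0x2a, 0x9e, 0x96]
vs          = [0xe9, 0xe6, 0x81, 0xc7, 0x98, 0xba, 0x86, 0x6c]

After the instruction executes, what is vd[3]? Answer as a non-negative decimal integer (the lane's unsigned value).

lanes per group: 128·2/32 = 8
vl = min(AVL, VLMAX) = min(3, 8) = 3
  i=0: and(0xcd,0xe9) → 201
  i=1: and(0x10,0xe6) → 0
  i=2: and(0xfa,0x81) → 128
  i=3: tail/ones → 4294967295
  i=4: tail/ones → 4294967295
  i=5: tail/ones → 4294967295
  i=6: tail/ones → 4294967295
  i=7: tail/ones → 4294967295

vd[3] = 4294967295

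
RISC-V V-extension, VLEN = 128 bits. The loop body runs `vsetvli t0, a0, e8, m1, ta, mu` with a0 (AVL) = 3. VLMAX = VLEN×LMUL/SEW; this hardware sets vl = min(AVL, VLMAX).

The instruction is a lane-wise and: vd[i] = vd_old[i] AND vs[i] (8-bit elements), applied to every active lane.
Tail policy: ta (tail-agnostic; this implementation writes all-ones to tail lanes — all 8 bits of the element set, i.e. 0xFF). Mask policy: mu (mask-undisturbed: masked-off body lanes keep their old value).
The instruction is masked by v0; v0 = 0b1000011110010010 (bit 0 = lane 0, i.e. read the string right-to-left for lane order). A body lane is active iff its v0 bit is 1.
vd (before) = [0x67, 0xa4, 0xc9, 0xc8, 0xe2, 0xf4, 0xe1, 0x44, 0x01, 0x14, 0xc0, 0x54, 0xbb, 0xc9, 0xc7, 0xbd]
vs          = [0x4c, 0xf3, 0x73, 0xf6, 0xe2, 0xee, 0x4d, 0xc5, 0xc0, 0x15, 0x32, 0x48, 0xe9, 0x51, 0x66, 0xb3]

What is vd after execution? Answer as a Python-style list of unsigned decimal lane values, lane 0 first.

VLMAX = (128 × 1) / 8 = 16 lanes
vl ← min(3, 16) = 3
  i=0: mask-off/keep → 103
  i=1: and(0xa4,0xf3) → 160
  i=2: mask-off/keep → 201
  i=3: tail/ones → 255
  i=4: tail/ones → 255
  i=5: tail/ones → 255
  i=6: tail/ones → 255
  i=7: tail/ones → 255
  i=8: tail/ones → 255
  i=9: tail/ones → 255
  i=10: tail/ones → 255
  i=11: tail/ones → 255
  i=12: tail/ones → 255
  i=13: tail/ones → 255
  i=14: tail/ones → 255
  i=15: tail/ones → 255

vd = [103, 160, 201, 255, 255, 255, 255, 255, 255, 255, 255, 255, 255, 255, 255, 255]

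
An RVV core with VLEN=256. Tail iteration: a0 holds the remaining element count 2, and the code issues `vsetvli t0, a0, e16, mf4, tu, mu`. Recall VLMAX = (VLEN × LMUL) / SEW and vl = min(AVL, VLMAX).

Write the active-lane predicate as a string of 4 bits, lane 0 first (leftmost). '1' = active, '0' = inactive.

predicate = 1100

VLMAX = VLEN×LMUL/SEW = 256×1/4/16 = 4
vl ← min(2, 4) = 2
bits (lane 0 leftmost): 1100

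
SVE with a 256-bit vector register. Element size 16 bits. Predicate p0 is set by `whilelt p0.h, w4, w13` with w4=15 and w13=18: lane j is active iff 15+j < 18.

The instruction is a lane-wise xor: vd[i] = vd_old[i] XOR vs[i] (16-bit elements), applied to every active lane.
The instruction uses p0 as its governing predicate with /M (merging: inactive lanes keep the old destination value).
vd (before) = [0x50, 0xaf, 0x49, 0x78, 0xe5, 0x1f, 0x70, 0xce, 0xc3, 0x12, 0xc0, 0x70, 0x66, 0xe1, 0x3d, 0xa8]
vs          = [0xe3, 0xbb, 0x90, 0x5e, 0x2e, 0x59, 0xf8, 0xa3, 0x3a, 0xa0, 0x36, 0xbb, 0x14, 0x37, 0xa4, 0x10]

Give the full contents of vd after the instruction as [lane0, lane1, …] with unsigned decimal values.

vd = [179, 20, 217, 120, 229, 31, 112, 206, 195, 18, 192, 112, 102, 225, 61, 168]

256-bit reg / 16-bit elem → 16 lanes
p0[j] = (15+j < 18); true for j=0..2 → 3 lanes set
[0] xor(0x50,0xe3) = 0xb3
[1] xor(0xaf,0xbb) = 0x14
[2] xor(0x49,0x90) = 0xd9
[3] tail/keep = 0x78
[4] tail/keep = 0xe5
[5] tail/keep = 0x1f
[6] tail/keep = 0x70
[7] tail/keep = 0xce
[8] tail/keep = 0xc3
[9] tail/keep = 0x12
[10] tail/keep = 0xc0
[11] tail/keep = 0x70
[12] tail/keep = 0x66
[13] tail/keep = 0xe1
[14] tail/keep = 0x3d
[15] tail/keep = 0xa8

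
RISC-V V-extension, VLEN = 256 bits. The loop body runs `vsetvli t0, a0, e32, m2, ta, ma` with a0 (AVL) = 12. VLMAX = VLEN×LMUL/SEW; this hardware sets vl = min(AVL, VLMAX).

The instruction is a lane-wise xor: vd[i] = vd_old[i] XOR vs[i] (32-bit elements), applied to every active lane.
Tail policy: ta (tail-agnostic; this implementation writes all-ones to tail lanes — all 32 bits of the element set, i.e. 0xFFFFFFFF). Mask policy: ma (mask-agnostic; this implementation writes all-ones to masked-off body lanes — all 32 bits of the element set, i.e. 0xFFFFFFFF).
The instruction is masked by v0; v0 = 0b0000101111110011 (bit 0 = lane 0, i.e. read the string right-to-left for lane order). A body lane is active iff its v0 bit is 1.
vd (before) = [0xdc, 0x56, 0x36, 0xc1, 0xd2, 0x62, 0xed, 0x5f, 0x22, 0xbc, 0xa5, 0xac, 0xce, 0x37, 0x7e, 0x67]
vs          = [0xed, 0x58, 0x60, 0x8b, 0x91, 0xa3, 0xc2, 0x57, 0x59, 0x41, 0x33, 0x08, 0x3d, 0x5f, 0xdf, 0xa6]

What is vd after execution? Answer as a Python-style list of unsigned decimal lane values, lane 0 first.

vd = [49, 14, 4294967295, 4294967295, 67, 193, 47, 8, 123, 253, 4294967295, 164, 4294967295, 4294967295, 4294967295, 4294967295]

VLMAX = (256 × 2) / 32 = 16 lanes
vl ← min(12, 16) = 12
lane  0: xor(0xdc,0xed) ⇒ 0x31
lane  1: xor(0x56,0x58) ⇒ 0x0e
lane  2: mask-off/ones ⇒ 0xffffffff
lane  3: mask-off/ones ⇒ 0xffffffff
lane  4: xor(0xd2,0x91) ⇒ 0x43
lane  5: xor(0x62,0xa3) ⇒ 0xc1
lane  6: xor(0xed,0xc2) ⇒ 0x2f
lane  7: xor(0x5f,0x57) ⇒ 0x08
lane  8: xor(0x22,0x59) ⇒ 0x7b
lane  9: xor(0xbc,0x41) ⇒ 0xfd
lane 10: mask-off/ones ⇒ 0xffffffff
lane 11: xor(0xac,0x08) ⇒ 0xa4
lane 12: tail/ones ⇒ 0xffffffff
lane 13: tail/ones ⇒ 0xffffffff
lane 14: tail/ones ⇒ 0xffffffff
lane 15: tail/ones ⇒ 0xffffffff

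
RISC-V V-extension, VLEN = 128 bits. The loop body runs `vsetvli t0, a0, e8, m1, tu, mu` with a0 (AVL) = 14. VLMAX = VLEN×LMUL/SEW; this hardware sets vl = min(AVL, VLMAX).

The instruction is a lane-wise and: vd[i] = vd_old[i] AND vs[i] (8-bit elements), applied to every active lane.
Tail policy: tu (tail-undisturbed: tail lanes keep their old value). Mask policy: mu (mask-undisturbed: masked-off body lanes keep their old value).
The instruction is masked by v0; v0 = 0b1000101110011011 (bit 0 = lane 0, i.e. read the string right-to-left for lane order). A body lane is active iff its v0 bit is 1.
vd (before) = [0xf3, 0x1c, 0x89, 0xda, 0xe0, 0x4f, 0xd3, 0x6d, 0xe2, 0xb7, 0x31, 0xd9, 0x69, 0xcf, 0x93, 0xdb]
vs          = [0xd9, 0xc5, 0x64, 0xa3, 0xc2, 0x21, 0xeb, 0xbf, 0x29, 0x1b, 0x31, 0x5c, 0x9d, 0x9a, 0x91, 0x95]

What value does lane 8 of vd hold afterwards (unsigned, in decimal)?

VLMAX = VLEN×LMUL/SEW = 128×1/8 = 16
vl ← min(14, 16) = 14
[0] and(0xf3,0xd9) = 0xd1
[1] and(0x1c,0xc5) = 0x04
[2] mask-off/keep = 0x89
[3] and(0xda,0xa3) = 0x82
[4] and(0xe0,0xc2) = 0xc0
[5] mask-off/keep = 0x4f
[6] mask-off/keep = 0xd3
[7] and(0x6d,0xbf) = 0x2d
[8] and(0xe2,0x29) = 0x20
[9] and(0xb7,0x1b) = 0x13
[10] mask-off/keep = 0x31
[11] and(0xd9,0x5c) = 0x58
[12] mask-off/keep = 0x69
[13] mask-off/keep = 0xcf
[14] tail/keep = 0x93
[15] tail/keep = 0xdb

vd[8] = 32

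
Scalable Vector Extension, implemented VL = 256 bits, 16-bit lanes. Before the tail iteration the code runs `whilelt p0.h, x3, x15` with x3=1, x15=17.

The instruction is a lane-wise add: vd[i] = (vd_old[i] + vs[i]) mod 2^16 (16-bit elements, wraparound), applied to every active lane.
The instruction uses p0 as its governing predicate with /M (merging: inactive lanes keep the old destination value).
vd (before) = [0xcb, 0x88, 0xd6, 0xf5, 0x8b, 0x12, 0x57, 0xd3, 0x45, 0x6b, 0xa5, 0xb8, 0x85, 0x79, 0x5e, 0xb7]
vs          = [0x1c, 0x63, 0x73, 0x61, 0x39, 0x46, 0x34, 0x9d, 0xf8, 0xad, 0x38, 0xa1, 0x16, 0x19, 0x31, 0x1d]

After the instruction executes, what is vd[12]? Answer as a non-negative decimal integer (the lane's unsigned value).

256-bit reg / 16-bit elem → 16 lanes
p0[j] = (1+j < 17); true for j=0..15 → 16 lanes set
lane  0: add(0xcb,0x1c) ⇒ 0xe7
lane  1: add(0x88,0x63) ⇒ 0xeb
lane  2: add(0xd6,0x73) ⇒ 0x149
lane  3: add(0xf5,0x61) ⇒ 0x156
lane  4: add(0x8b,0x39) ⇒ 0xc4
lane  5: add(0x12,0x46) ⇒ 0x58
lane  6: add(0x57,0x34) ⇒ 0x8b
lane  7: add(0xd3,0x9d) ⇒ 0x170
lane  8: add(0x45,0xf8) ⇒ 0x13d
lane  9: add(0x6b,0xad) ⇒ 0x118
lane 10: add(0xa5,0x38) ⇒ 0xdd
lane 11: add(0xb8,0xa1) ⇒ 0x159
lane 12: add(0x85,0x16) ⇒ 0x9b
lane 13: add(0x79,0x19) ⇒ 0x92
lane 14: add(0x5e,0x31) ⇒ 0x8f
lane 15: add(0xb7,0x1d) ⇒ 0xd4

vd[12] = 155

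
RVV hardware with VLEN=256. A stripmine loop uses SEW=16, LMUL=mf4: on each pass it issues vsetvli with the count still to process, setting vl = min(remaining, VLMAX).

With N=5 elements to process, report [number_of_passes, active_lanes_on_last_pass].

[iterations, last_vl] = [2, 1]

VLMAX = VLEN×LMUL/SEW = 256×1/4/16 = 4
N=5: ⌈5/4⌉ = 2 iters; last vl = 5 − 1×4 = 1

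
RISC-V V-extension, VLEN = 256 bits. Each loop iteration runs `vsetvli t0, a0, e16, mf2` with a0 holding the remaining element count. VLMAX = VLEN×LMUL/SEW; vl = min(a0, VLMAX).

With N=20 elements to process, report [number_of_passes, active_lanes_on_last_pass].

lanes per group: 256·1/2/16 = 8
iterations = ceil(20/8) = 3; final-pass vl = 4

[iterations, last_vl] = [3, 4]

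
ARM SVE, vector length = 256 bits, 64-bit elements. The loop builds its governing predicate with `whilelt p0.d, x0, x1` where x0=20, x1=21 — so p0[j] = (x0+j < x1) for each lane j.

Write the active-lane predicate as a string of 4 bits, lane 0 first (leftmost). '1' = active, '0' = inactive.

predicate = 1000

256-bit reg / 64-bit elem → 4 lanes
p0[j] = (20+j < 21); true for j=0..0 → 1 lanes set
bits (lane 0 leftmost): 1000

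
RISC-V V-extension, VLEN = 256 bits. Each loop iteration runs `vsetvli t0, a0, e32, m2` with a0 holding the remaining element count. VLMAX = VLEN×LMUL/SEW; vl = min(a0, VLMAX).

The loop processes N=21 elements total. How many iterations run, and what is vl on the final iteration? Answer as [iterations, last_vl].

[iterations, last_vl] = [2, 5]

lanes per group: 256·2/32 = 16
21 elements at 16/iter → 2 passes, remainder 5 on the last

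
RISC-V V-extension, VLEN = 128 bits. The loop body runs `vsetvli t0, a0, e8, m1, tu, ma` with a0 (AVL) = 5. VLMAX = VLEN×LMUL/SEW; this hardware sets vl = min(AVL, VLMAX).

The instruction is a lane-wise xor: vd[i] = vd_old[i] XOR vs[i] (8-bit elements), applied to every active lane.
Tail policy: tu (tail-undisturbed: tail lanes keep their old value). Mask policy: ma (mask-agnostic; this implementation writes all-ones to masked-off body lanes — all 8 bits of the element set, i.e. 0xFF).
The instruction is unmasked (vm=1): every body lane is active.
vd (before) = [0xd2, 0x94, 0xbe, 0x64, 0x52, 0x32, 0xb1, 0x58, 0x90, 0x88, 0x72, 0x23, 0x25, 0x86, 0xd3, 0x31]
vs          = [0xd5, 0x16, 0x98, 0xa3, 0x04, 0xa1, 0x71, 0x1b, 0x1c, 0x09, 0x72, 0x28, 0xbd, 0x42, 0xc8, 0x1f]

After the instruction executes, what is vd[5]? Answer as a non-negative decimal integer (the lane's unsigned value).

VLMAX = VLEN×LMUL/SEW = 128×1/8 = 16
vl ← min(5, 16) = 5
  i=0: xor(0xd2,0xd5) → 7
  i=1: xor(0x94,0x16) → 130
  i=2: xor(0xbe,0x98) → 38
  i=3: xor(0x64,0xa3) → 199
  i=4: xor(0x52,0x04) → 86
  i=5: tail/keep → 50
  i=6: tail/keep → 177
  i=7: tail/keep → 88
  i=8: tail/keep → 144
  i=9: tail/keep → 136
  i=10: tail/keep → 114
  i=11: tail/keep → 35
  i=12: tail/keep → 37
  i=13: tail/keep → 134
  i=14: tail/keep → 211
  i=15: tail/keep → 49

vd[5] = 50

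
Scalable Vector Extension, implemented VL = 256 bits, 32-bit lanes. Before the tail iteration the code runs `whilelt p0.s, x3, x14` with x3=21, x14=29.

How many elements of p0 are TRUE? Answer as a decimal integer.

256-bit reg / 32-bit elem → 8 lanes
whilelt: lane j active iff 21+j < 29 → j < 8 → 8 active

vl = 8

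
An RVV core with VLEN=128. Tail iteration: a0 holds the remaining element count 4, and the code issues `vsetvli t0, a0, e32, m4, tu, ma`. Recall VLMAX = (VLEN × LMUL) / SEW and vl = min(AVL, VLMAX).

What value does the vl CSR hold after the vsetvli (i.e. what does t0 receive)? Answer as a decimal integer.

lanes per group: 128·4/32 = 16
AVL=4 ≤ VLMAX=16, so vl = 4

vl = 4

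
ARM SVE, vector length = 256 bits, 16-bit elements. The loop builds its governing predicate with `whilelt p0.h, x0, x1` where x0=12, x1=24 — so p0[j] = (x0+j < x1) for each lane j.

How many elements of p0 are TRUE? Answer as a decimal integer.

vl = 12

256-bit reg / 16-bit elem → 16 lanes
active while 12+j < 24, i.e. j ∈ [0,12) capped at 16 ⇒ 12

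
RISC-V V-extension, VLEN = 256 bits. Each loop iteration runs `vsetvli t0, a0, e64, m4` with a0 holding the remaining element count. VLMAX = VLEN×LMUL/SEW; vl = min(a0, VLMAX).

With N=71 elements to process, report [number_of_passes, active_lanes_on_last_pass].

lanes per group: 256·4/64 = 16
71 elements at 16/iter → 5 passes, remainder 7 on the last

[iterations, last_vl] = [5, 7]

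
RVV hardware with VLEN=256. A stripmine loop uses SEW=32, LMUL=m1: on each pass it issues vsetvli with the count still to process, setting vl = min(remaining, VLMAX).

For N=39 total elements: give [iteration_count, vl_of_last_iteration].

VLMAX = (256 × 1) / 32 = 8 lanes
39 elements at 8/iter → 5 passes, remainder 7 on the last

[iterations, last_vl] = [5, 7]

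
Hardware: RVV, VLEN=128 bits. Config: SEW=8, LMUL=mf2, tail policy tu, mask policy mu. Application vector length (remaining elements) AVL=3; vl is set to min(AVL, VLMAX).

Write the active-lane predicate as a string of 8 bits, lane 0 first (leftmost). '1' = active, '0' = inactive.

predicate = 11100000

VLMAX = (128 × 1/2) / 8 = 8 lanes
vl = min(AVL, VLMAX) = min(3, 8) = 3
bits (lane 0 leftmost): 11100000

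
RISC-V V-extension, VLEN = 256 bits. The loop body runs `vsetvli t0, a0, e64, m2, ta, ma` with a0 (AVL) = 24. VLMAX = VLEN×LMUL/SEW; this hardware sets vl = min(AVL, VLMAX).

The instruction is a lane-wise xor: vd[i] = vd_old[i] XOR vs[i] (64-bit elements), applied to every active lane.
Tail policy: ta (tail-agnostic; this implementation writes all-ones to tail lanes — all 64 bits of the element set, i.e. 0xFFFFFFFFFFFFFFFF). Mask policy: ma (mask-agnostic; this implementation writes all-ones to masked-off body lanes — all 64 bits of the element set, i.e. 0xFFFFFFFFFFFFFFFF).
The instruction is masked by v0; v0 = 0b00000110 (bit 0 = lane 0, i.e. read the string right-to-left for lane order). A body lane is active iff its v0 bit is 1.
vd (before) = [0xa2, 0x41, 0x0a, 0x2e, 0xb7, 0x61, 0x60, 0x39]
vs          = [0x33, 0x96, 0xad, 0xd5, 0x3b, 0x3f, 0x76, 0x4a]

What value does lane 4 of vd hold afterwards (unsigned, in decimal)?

lanes per group: 256·2/64 = 8
AVL=24 > VLMAX=8, so vl = 8
lane  0: mask-off/ones ⇒ 0xffffffffffffffff
lane  1: xor(0x41,0x96) ⇒ 0xd7
lane  2: xor(0x0a,0xad) ⇒ 0xa7
lane  3: mask-off/ones ⇒ 0xffffffffffffffff
lane  4: mask-off/ones ⇒ 0xffffffffffffffff
lane  5: mask-off/ones ⇒ 0xffffffffffffffff
lane  6: mask-off/ones ⇒ 0xffffffffffffffff
lane  7: mask-off/ones ⇒ 0xffffffffffffffff

vd[4] = 18446744073709551615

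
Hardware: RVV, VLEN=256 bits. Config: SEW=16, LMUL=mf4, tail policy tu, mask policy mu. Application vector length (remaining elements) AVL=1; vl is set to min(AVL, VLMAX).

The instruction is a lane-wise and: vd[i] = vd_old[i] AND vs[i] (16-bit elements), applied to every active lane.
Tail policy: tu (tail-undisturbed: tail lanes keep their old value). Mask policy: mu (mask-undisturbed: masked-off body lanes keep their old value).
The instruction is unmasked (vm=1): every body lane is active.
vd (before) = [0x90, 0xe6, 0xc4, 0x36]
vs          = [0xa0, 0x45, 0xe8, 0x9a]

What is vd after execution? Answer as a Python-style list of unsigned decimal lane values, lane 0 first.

lanes per group: 256·1/4/16 = 4
vl ← min(1, 4) = 1
  i=0: and(0x90,0xa0) → 128
  i=1: tail/keep → 230
  i=2: tail/keep → 196
  i=3: tail/keep → 54

vd = [128, 230, 196, 54]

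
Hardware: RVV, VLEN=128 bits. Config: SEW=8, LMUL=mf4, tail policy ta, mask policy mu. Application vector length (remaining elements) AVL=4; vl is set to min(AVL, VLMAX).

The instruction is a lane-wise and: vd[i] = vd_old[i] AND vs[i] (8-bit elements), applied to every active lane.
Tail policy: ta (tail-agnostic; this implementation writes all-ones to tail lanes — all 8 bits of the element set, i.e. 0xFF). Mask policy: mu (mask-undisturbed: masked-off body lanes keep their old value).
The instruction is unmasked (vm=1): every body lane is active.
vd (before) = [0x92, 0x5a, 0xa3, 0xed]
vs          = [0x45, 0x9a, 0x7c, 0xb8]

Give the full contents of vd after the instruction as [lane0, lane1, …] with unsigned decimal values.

vd = [0, 26, 32, 168]

lanes per group: 128·1/4/8 = 4
vl ← min(4, 4) = 4
vd[0] and(0x92,0x45) -> 0x00
vd[1] and(0x5a,0x9a) -> 0x1a
vd[2] and(0xa3,0x7c) -> 0x20
vd[3] and(0xed,0xb8) -> 0xa8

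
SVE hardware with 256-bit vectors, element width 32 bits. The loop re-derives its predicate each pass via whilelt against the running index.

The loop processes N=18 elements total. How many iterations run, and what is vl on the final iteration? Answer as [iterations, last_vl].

lane count: 256 div 32 = 8
N=18: ⌈18/8⌉ = 3 iters; last vl = 18 − 2×8 = 2

[iterations, last_vl] = [3, 2]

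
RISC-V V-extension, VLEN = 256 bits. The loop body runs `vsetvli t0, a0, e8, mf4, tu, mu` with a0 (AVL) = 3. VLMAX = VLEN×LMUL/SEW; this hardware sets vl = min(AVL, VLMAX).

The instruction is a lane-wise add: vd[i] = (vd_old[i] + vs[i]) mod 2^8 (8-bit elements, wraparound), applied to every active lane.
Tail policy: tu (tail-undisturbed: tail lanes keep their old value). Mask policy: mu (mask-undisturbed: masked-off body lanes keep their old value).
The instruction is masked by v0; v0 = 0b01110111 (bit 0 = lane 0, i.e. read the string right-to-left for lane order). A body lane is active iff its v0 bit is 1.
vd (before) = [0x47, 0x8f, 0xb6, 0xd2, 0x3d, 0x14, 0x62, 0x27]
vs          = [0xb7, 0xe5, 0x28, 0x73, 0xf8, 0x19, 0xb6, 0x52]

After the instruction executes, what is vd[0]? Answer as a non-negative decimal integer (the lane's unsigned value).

vd[0] = 254

VLMAX = VLEN×LMUL/SEW = 256×1/4/8 = 8
vl = min(AVL, VLMAX) = min(3, 8) = 3
  i=0: add(0x47,0xb7) → 254
  i=1: add(0x8f,0xe5) → 116
  i=2: add(0xb6,0x28) → 222
  i=3: tail/keep → 210
  i=4: tail/keep → 61
  i=5: tail/keep → 20
  i=6: tail/keep → 98
  i=7: tail/keep → 39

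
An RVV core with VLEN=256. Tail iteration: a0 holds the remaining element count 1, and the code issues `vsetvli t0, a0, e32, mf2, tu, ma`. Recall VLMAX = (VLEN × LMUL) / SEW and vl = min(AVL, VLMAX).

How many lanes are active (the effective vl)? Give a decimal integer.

vl = 1

VLMAX = VLEN×LMUL/SEW = 256×1/2/32 = 4
vl ← min(1, 4) = 1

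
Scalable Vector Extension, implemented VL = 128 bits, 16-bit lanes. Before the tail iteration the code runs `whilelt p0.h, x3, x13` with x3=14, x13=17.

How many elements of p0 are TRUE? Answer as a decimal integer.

vl = 3

128-bit reg / 16-bit elem → 8 lanes
active while 14+j < 17, i.e. j ∈ [0,3) capped at 8 ⇒ 3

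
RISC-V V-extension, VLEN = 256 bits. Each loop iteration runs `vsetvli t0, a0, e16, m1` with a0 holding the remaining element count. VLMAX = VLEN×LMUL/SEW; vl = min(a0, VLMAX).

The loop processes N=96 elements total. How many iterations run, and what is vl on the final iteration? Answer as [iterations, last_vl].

[iterations, last_vl] = [6, 16]

VLMAX = (256 × 1) / 16 = 16 lanes
96 elements at 16/iter → 6 passes, remainder 16 on the last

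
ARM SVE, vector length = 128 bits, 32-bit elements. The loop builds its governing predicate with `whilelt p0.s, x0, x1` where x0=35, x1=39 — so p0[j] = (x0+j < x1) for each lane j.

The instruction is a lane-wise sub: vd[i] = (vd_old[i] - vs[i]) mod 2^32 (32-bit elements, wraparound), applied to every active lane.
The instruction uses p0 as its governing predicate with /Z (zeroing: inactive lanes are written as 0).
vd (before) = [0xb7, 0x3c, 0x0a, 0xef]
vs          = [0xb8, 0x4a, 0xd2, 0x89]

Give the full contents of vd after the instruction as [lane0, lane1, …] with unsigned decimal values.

lane count: 128 div 32 = 4
p0[j] = (35+j < 39); true for j=0..3 → 4 lanes set
  i=0: sub(0xb7,0xb8) → 4294967295
  i=1: sub(0x3c,0x4a) → 4294967282
  i=2: sub(0x0a,0xd2) → 4294967096
  i=3: sub(0xef,0x89) → 102

vd = [4294967295, 4294967282, 4294967096, 102]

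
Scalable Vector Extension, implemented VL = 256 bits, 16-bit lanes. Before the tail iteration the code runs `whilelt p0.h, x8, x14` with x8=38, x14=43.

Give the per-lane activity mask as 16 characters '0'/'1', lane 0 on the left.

predicate = 1111100000000000

lane count: 256 div 16 = 16
active while 38+j < 43, i.e. j ∈ [0,5) capped at 16 ⇒ 5
bits (lane 0 leftmost): 1111100000000000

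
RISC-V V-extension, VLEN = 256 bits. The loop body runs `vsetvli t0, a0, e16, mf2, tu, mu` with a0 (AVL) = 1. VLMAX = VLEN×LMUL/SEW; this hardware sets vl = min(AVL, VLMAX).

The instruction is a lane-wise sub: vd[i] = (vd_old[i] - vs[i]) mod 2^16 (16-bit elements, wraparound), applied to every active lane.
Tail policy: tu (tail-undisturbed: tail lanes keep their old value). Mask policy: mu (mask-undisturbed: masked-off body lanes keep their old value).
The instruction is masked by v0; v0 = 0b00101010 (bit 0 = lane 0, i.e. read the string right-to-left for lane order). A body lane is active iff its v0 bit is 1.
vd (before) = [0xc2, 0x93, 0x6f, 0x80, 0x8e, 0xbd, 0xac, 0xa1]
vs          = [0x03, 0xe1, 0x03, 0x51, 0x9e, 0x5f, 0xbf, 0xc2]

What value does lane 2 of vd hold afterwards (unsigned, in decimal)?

lanes per group: 256·1/2/16 = 8
AVL=1 ≤ VLMAX=8, so vl = 1
vd[0] mask-off/keep -> 0xc2
vd[1] tail/keep -> 0x93
vd[2] tail/keep -> 0x6f
vd[3] tail/keep -> 0x80
vd[4] tail/keep -> 0x8e
vd[5] tail/keep -> 0xbd
vd[6] tail/keep -> 0xac
vd[7] tail/keep -> 0xa1

vd[2] = 111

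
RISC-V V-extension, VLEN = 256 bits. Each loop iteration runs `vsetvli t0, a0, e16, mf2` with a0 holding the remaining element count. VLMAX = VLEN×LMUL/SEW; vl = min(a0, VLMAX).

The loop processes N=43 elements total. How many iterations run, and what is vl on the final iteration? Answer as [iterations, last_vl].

VLMAX = VLEN×LMUL/SEW = 256×1/2/16 = 8
N=43: ⌈43/8⌉ = 6 iters; last vl = 43 − 5×8 = 3

[iterations, last_vl] = [6, 3]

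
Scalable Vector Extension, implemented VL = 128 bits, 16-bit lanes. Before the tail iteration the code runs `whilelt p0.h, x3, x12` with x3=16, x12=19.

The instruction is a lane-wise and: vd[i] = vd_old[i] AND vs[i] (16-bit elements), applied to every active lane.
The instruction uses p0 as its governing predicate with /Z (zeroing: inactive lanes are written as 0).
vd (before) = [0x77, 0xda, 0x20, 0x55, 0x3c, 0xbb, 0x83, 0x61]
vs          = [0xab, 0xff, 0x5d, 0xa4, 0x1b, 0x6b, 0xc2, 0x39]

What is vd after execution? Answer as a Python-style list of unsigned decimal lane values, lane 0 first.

vd = [35, 218, 0, 0, 0, 0, 0, 0]

128-bit reg / 16-bit elem → 8 lanes
whilelt: lane j active iff 16+j < 19 → j < 3 → 3 active
  i=0: and(0x77,0xab) → 35
  i=1: and(0xda,0xff) → 218
  i=2: and(0x20,0x5d) → 0
  i=3: tail/zero → 0
  i=4: tail/zero → 0
  i=5: tail/zero → 0
  i=6: tail/zero → 0
  i=7: tail/zero → 0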